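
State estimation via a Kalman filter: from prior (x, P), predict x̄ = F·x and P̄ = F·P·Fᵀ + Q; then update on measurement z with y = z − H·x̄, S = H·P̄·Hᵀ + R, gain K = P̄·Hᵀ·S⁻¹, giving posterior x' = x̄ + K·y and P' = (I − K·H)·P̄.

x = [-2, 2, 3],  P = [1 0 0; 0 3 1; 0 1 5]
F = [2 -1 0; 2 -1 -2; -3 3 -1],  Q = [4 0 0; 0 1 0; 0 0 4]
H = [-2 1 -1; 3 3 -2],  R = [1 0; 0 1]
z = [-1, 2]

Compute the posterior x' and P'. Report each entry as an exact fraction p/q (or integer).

x̄ = F·x = [-6, -12, 9]
P̄ = F·P·Fᵀ + Q = [11 9 -14; 9 32 -10; -14 -10 39]
y = z − H·x̄ = [8, 74]
S = H·P̄·Hᵀ + R = [44 117; 117 994]
K = P̄·Hᵀ·S⁻¹ = [-9302/30047 3755/30047; 7125/30047 3484/30047; -3324/30047 -4143/30047]
x' = x̄ + K·y = [23172/30047, -45748/30047, -62751/30047]
P' = (I − K·H)·P̄ = [9379/30047 -43294/30047 -52750/30047; -43294/30047 292292/30047 371755/30047; -52750/30047 371755/30047 480579/30047]

x' = [23172/30047, -45748/30047, -62751/30047]
P' = [9379/30047 -43294/30047 -52750/30047; -43294/30047 292292/30047 371755/30047; -52750/30047 371755/30047 480579/30047]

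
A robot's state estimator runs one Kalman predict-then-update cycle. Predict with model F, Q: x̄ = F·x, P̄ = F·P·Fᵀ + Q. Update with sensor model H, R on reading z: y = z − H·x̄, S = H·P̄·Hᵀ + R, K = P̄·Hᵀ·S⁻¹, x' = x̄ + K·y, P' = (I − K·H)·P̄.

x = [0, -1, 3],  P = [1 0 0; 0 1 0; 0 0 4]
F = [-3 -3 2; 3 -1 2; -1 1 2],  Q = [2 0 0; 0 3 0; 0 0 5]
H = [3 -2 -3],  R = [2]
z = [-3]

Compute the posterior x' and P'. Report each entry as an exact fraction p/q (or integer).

x' = [685/77, 2759/385, 394/77]
P' = [2452/77 1282/77 1592/77; 1282/77 7069/385 348/77; 1592/77 348/77 1366/77]

x̄ = F·x = [9, 7, 5]
P̄ = F·P·Fᵀ + Q = [36 10 16; 10 29 12; 16 12 23]
y = z − H·x̄ = [-1]
S = H·P̄·Hᵀ + R = [385]
K = P̄·Hᵀ·S⁻¹ = [8/77; -64/385; -9/77]
x' = x̄ + K·y = [685/77, 2759/385, 394/77]
P' = (I − K·H)·P̄ = [2452/77 1282/77 1592/77; 1282/77 7069/385 348/77; 1592/77 348/77 1366/77]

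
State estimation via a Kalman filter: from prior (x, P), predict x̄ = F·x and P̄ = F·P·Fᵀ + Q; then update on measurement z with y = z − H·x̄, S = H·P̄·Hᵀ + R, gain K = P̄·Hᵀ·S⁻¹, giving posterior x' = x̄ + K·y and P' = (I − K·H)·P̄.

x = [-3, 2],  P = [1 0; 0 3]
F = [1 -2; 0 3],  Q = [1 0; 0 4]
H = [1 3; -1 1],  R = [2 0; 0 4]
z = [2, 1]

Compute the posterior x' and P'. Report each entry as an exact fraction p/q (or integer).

x' = [-767/445, 484/445]
P' = [2146/1335 -622/1335; -622/1335 454/1335]

x̄ = F·x = [-7, 6]
P̄ = F·P·Fᵀ + Q = [14 -18; -18 31]
y = z − H·x̄ = [-9, -12]
S = H·P̄·Hᵀ + R = [187 115; 115 85]
K = P̄·Hᵀ·S⁻¹ = [28/267 -692/1335; 74/267 269/1335]
x' = x̄ + K·y = [-767/445, 484/445]
P' = (I − K·H)·P̄ = [2146/1335 -622/1335; -622/1335 454/1335]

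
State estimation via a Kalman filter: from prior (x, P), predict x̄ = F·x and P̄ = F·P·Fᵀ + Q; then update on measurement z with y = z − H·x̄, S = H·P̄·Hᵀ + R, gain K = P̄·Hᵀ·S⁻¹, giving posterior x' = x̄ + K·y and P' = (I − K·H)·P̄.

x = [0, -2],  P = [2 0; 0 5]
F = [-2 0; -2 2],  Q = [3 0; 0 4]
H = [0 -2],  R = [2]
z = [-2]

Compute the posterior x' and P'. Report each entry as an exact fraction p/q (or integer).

x' = [16/13, 12/13]
P' = [587/65 8/65; 8/65 32/65]

x̄ = F·x = [0, -4]
P̄ = F·P·Fᵀ + Q = [11 8; 8 32]
y = z − H·x̄ = [-10]
S = H·P̄·Hᵀ + R = [130]
K = P̄·Hᵀ·S⁻¹ = [-8/65; -32/65]
x' = x̄ + K·y = [16/13, 12/13]
P' = (I − K·H)·P̄ = [587/65 8/65; 8/65 32/65]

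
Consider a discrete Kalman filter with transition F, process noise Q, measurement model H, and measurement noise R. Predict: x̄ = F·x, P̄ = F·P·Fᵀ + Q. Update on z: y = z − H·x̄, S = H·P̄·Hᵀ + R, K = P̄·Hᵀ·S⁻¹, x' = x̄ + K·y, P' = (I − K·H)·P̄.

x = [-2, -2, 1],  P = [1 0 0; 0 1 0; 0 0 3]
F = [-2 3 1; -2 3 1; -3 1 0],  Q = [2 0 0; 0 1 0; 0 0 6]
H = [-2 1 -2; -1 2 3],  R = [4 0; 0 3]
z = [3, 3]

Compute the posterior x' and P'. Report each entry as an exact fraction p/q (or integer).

x' = [-12602/2983, -9091/2983, 4604/2983]
P' = [39043/5966 20161/2983 -7158/2983; 20161/2983 22910/2983 -8142/2983; -7158/2983 -8142/2983 3623/2983]

x̄ = F·x = [-1, -1, 4]
P̄ = F·P·Fᵀ + Q = [18 16 9; 16 17 9; 9 9 16]
y = z − H·x̄ = [10, -8]
S = H·P̄·Hᵀ + R = [129 -151; -151 223]
K = P̄·Hᵀ·S⁻¹ = [-2283/5966 -449/5966; -282/2983 411/2983; -268/2983 581/2983]
x' = x̄ + K·y = [-12602/2983, -9091/2983, 4604/2983]
P' = (I − K·H)·P̄ = [39043/5966 20161/2983 -7158/2983; 20161/2983 22910/2983 -8142/2983; -7158/2983 -8142/2983 3623/2983]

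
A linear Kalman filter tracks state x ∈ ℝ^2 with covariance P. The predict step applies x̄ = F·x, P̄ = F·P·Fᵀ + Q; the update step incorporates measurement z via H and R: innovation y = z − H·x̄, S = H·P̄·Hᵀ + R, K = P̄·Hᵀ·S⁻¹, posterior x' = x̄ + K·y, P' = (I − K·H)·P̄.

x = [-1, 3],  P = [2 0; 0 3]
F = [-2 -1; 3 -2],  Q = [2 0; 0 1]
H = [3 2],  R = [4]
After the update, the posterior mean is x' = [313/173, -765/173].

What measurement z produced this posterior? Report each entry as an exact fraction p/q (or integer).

x̄ = F·x = [-1, -9]
P̄ = F·P·Fᵀ + Q = [13 -6; -6 31]
S = H·P̄·Hᵀ + R = [173]
K = P̄·Hᵀ·S⁻¹ = [27/173; 44/173]
x' − x̄ = [486/173, 792/173] = K·y
y = (KᵀK)⁻¹·Kᵀ·(x' − x̄) = [18]
z = y + H·x̄ = [18] + [-21] = [-3]

z = [-3]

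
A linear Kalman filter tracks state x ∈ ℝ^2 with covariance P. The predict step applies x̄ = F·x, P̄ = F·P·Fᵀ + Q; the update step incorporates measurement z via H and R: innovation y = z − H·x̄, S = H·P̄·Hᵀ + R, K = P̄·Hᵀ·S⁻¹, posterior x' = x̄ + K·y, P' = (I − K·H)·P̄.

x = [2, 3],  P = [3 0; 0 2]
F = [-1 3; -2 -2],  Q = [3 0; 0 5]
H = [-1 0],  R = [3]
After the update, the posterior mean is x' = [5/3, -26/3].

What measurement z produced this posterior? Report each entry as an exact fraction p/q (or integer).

x̄ = F·x = [7, -10]
P̄ = F·P·Fᵀ + Q = [24 -6; -6 25]
S = H·P̄·Hᵀ + R = [27]
K = P̄·Hᵀ·S⁻¹ = [-8/9; 2/9]
x' − x̄ = [-16/3, 4/3] = K·y
y = (KᵀK)⁻¹·Kᵀ·(x' − x̄) = [6]
z = y + H·x̄ = [6] + [-7] = [-1]

z = [-1]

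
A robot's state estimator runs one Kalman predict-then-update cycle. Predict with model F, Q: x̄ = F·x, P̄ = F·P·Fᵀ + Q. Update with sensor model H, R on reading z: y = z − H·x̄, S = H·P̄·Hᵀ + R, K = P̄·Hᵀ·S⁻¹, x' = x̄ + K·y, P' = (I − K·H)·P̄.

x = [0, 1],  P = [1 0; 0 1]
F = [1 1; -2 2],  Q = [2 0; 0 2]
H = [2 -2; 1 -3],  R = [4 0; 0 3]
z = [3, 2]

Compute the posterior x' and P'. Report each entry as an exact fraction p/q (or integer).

x̄ = F·x = [1, 2]
P̄ = F·P·Fᵀ + Q = [4 0; 0 10]
y = z − H·x̄ = [5, 7]
S = H·P̄·Hᵀ + R = [60 68; 68 97]
K = P̄·Hᵀ·S⁻¹ = [126/299 -76/299; 25/299 -110/299]
x' = x̄ + K·y = [397/299, -47/299]
P' = (I − K·H)·P̄ = [492/299 240/299; 240/299 190/299]

x' = [397/299, -47/299]
P' = [492/299 240/299; 240/299 190/299]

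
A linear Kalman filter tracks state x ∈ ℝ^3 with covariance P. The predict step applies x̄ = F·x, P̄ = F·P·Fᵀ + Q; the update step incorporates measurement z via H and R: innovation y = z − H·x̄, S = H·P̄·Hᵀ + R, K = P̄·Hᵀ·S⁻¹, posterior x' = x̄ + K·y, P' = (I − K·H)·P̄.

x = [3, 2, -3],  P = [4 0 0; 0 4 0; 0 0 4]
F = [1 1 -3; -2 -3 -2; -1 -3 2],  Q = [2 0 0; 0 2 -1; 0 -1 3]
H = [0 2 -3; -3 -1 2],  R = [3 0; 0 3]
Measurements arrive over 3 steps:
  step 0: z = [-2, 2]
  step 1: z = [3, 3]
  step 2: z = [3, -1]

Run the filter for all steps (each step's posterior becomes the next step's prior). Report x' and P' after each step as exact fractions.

step 0: x̄ = F·x = [14, -6, -15]
step 0: P̄ = F·P·Fᵀ + Q = [46 4 -40; 4 70 27; -40 27 59]
step 0: y = z − H·x̄ = [-35, 68]
step 0: S = H·P̄·Hᵀ + R = [490 -689; -689 1119]
step 0: K = P̄·Hᵀ·S⁻¹ = [-9726/73589 -20588/73589; 46729/73589 26931/73589; 7742/73589 18643/73589]
step 0: x' = x̄ + K·y = [-29328/73589, -245741/73589, -107081/73589]
step 0: P' = (I − K·H)·P̄ = [59486/73589 291726/73589 204210/73589; 291726/73589 3148287/73589 2052129/73589; 204210/73589 2052129/73589 1360344/73589]
step 1: x̄ = F·x = [46174/73589, 1010041/73589, 552389/73589]
step 1: P̄ = F·P·Fᵀ + Q = [2643465/73589 12321344/73589 4761154/73589; 12321344/73589 63921021/73589 25155704/73589; 4761154/73589 25155704/73589 10364180/73589]
step 1: y = z − H·x̄ = [-142148/73589, 264552/73589]
step 1: S = H·P̄·Hᵀ + R = [47314023/73589 -45014872/73589; -45014872/73589 45561093/73589]
step 1: K = P̄·Hᵀ·S⁻¹ = [-149564526/1757598295 -561677869/1757598295; 298123090/351519659 -95644275/351519659; 453438628/1757598295 -273799378/1757598295]
step 1: x' = x̄ + K·y = [-125500718/351519659, 3905050791/351519659, 2266611579/351519659]
step 1: P' = (I − K·H)·P̄ = [2297060208/1757598295 2944210779/351519659 9963600456/1757598295; 2944210779/351519659 27425837076/351519659 17985768294/351519659; 9963600456/1757598295 17985768294/351519659 59499122352/1757598295]
step 2: x̄ = F·x = [-3020284664/351519659, -15997374095/351519659, -7056428497/351519659]
step 2: P̄ = F·P·Fᵀ + Q = [21704199916/351519659 107352816039/351519659 41894338482/351519659; 107352816039/351519659 2820370143278/1757598295 1111564985276/1757598295; 41894338482/351519659 1111564985276/1757598295 449054836827/1757598295]
step 2: y = z − H·x̄ = [11880021676/351519659, -11296890752/351519659]
step 2: S = H·P̄·Hᵀ + R = [1989467076128/1757598295 -1889453660066/1757598295; -1889453660066/1757598295 1859215512837/1757598295]
step 2: K = P̄·Hᵀ·S⁻¹ = [-2899352630913/36644583988642 -834676288716/2617470284903; 33114806290259/36644583988642 -704030231076/2617470284903; 21582567907421/73289167977284 -803745999049/5234940569806]
step 2: x' = x̄ + K·y = [-18650438103146/18322291994321, -115876258296471/18322291994321, -95045017426630/18322291994321]
step 2: P' = (I − K·H)·P̄ = [24493846137652/18322291994321 159161951157021/18322291994321 215115287506941/36644583988642; 159161951157021/18322291994321 1487448074726178/18322291994321 1950149293344645/36644583988642; 215115287506941/36644583988642 1950149293344645/36644583988642 2578616489885439/73289167977284]

step 0: x' = [-29328/73589, -245741/73589, -107081/73589], P' = [59486/73589 291726/73589 204210/73589; 291726/73589 3148287/73589 2052129/73589; 204210/73589 2052129/73589 1360344/73589]
step 1: x' = [-125500718/351519659, 3905050791/351519659, 2266611579/351519659], P' = [2297060208/1757598295 2944210779/351519659 9963600456/1757598295; 2944210779/351519659 27425837076/351519659 17985768294/351519659; 9963600456/1757598295 17985768294/351519659 59499122352/1757598295]
step 2: x' = [-18650438103146/18322291994321, -115876258296471/18322291994321, -95045017426630/18322291994321], P' = [24493846137652/18322291994321 159161951157021/18322291994321 215115287506941/36644583988642; 159161951157021/18322291994321 1487448074726178/18322291994321 1950149293344645/36644583988642; 215115287506941/36644583988642 1950149293344645/36644583988642 2578616489885439/73289167977284]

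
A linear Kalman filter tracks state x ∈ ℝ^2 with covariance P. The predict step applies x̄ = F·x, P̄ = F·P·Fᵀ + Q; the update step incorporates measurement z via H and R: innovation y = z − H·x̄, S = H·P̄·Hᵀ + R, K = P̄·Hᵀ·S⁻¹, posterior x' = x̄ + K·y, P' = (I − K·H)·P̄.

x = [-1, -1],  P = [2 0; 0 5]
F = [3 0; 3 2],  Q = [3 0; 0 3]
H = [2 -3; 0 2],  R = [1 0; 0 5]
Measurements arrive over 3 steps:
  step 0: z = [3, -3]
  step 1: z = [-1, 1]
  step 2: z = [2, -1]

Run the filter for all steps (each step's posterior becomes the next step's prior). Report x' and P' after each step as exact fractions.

step 0: x' = [-4947/4973, -8237/4973], P' = [13209/4973 8100/4973; 8100/4973 10945/9946]
step 1: x' = [3501393/7887301, 13920179/23661903], P' = [19229169/7887301 11915565/7887301; 11915565/7887301 24537310/23661903]
step 2: x' = [6793426686/104550442483, -62238112659/104550442483], P' = [253775348625/104550442483 157234348215/104550442483; 157234348215/104550442483 107963753960/104550442483]

step 0: x̄ = F·x = [-3, -5]
step 0: P̄ = F·P·Fᵀ + Q = [21 18; 18 41]
step 0: y = z − H·x̄ = [-6, 7]
step 0: S = H·P̄·Hᵀ + R = [238 -174; -174 169]
step 0: K = P̄·Hᵀ·S⁻¹ = [2118/4973 3240/4973; -435/9946 2189/4973]
step 0: x' = x̄ + K·y = [-4947/4973, -8237/4973]
step 0: P' = (I − K·H)·P̄ = [13209/4973 8100/4973; 8100/4973 10945/9946]
step 1: x̄ = F·x = [-14841/4973, -31315/4973]
step 1: P̄ = F·P·Fᵀ + Q = [133800/4973 167481/4973; 167481/4973 252890/4973]
step 1: y = z − H·x̄ = [-69236/4973, 67603/4973]
step 1: S = H·P̄·Hᵀ + R = [806411/4973 -847416/4973; -847416/4973 1036425/4973]
step 1: K = P̄·Hᵀ·S⁻¹ = [2711643/7887301 4766226/7887301; -706180/7887301 9814924/23661903]
step 1: x' = x̄ + K·y = [3501393/7887301, 13920179/23661903]
step 1: P' = (I − K·H)·P̄ = [19229169/7887301 11915565/7887301; 11915565/7887301 24537310/23661903]
step 2: x̄ = F·x = [10504179/7887301, 59352895/23661903]
step 2: P̄ = F·P·Fᵀ + Q = [196724424/7887301 244555911/7887301; 244555911/7887301 1117282852/23661903]
step 2: y = z − H·x̄ = [54119139/7887301, -142367693/23661903]
step 2: S = H·P̄·Hᵀ + R = [1211962621/7887301 -1256342060/7887301; -1256342060/7887301 4587440923/23661903]
step 2: K = P̄·Hᵀ·S⁻¹ = [35847652605/104550442483 62893739286/104550442483; -9422565450/104550442483 43185501584/104550442483]
step 2: x' = x̄ + K·y = [6793426686/104550442483, -62238112659/104550442483]
step 2: P' = (I − K·H)·P̄ = [253775348625/104550442483 157234348215/104550442483; 157234348215/104550442483 107963753960/104550442483]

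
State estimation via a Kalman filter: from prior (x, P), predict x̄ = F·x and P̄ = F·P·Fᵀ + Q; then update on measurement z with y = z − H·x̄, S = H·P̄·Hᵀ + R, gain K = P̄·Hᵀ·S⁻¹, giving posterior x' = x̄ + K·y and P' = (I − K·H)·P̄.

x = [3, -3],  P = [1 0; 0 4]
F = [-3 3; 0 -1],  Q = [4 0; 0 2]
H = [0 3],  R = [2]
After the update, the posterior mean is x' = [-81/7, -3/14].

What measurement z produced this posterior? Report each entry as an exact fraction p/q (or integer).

z = [-1]

x̄ = F·x = [-18, 3]
P̄ = F·P·Fᵀ + Q = [49 -12; -12 6]
S = H·P̄·Hᵀ + R = [56]
K = P̄·Hᵀ·S⁻¹ = [-9/14; 9/28]
x' − x̄ = [45/7, -45/14] = K·y
y = (KᵀK)⁻¹·Kᵀ·(x' − x̄) = [-10]
z = y + H·x̄ = [-10] + [9] = [-1]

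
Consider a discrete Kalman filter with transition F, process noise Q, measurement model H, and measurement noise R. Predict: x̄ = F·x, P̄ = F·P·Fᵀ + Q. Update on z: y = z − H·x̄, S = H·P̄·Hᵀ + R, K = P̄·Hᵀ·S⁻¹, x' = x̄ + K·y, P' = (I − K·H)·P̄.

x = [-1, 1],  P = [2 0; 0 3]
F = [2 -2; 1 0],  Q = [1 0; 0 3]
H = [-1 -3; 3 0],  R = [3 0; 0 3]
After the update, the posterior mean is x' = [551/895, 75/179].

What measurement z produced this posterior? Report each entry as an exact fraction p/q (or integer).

z = [-2, 2]

x̄ = F·x = [-4, -1]
P̄ = F·P·Fᵀ + Q = [21 4; 4 5]
S = H·P̄·Hᵀ + R = [93 -99; -99 192]
K = P̄·Hᵀ·S⁻¹ = [-11/895 288/895; -164/537 -17/179]
x' − x̄ = [4131/895, 254/179] = K·y
y = (KᵀK)⁻¹·Kᵀ·(x' − x̄) = [-9, 14]
z = y + H·x̄ = [-9, 14] + [7, -12] = [-2, 2]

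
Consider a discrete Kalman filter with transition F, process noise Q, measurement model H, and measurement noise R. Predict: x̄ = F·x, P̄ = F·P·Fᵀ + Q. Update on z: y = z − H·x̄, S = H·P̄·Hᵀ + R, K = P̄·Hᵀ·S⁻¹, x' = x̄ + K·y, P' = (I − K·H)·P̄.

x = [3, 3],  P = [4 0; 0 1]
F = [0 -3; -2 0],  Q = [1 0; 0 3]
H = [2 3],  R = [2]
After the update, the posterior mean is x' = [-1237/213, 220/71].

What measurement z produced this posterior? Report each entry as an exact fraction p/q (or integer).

x̄ = F·x = [-9, -6]
P̄ = F·P·Fᵀ + Q = [10 0; 0 19]
S = H·P̄·Hᵀ + R = [213]
K = P̄·Hᵀ·S⁻¹ = [20/213; 19/71]
x' − x̄ = [680/213, 646/71] = K·y
y = (KᵀK)⁻¹·Kᵀ·(x' − x̄) = [34]
z = y + H·x̄ = [34] + [-36] = [-2]

z = [-2]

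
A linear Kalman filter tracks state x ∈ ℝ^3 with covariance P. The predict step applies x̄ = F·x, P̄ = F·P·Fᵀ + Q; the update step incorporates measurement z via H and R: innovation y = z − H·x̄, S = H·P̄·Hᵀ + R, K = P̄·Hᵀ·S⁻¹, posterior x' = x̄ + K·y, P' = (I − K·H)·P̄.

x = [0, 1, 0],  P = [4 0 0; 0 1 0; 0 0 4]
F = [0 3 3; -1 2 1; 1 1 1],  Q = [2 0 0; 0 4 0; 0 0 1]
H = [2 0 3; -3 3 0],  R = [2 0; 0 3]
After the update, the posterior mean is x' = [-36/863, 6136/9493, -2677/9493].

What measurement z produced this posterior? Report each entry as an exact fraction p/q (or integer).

x̄ = F·x = [3, 2, 1]
P̄ = F·P·Fᵀ + Q = [47 18 15; 18 16 2; 15 2 10]
S = H·P̄·Hᵀ + R = [460 -291; -291 246]
K = P̄·Hᵀ·S⁻¹ = [269/863 13/863; 2862/9493 3154/9493; 1137/9493 -160/9493]
x' − x̄ = [-2625/863, -12850/9493, -12170/9493] = K·y
y = (KᵀK)⁻¹·Kᵀ·(x' − x̄) = [-10, 5]
z = y + H·x̄ = [-10, 5] + [9, -3] = [-1, 2]

z = [-1, 2]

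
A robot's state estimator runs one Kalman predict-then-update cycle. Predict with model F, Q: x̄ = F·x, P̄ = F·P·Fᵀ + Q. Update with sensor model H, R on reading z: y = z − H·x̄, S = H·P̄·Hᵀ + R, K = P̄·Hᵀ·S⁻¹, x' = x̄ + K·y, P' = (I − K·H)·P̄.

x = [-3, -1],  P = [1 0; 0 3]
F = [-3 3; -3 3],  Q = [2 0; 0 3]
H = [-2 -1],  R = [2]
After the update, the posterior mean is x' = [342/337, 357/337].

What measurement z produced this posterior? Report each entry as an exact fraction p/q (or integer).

x̄ = F·x = [6, 6]
P̄ = F·P·Fᵀ + Q = [38 36; 36 39]
S = H·P̄·Hᵀ + R = [337]
K = P̄·Hᵀ·S⁻¹ = [-112/337; -111/337]
x' − x̄ = [-1680/337, -1665/337] = K·y
y = (KᵀK)⁻¹·Kᵀ·(x' − x̄) = [15]
z = y + H·x̄ = [15] + [-18] = [-3]

z = [-3]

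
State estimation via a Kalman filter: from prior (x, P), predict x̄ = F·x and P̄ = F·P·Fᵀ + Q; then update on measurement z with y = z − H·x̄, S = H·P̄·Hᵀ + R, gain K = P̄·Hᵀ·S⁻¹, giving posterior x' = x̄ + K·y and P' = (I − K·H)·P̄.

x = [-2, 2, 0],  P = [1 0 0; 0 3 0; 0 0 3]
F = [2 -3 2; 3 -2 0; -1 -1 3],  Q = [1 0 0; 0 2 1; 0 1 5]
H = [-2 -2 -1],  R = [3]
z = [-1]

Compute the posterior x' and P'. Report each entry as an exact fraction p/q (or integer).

x' = [11/15, -52/15, 94/15]
P' = [1139/615 -1018/615 241/615; -1018/615 4541/615 -6752/615; 241/615 -6752/615 13304/615]

x̄ = F·x = [-10, -10, 0]
P̄ = F·P·Fᵀ + Q = [44 24 25; 24 23 4; 25 4 36]
y = z − H·x̄ = [-41]
S = H·P̄·Hᵀ + R = [615]
K = P̄·Hᵀ·S⁻¹ = [-161/615; -98/615; -94/615]
x' = x̄ + K·y = [11/15, -52/15, 94/15]
P' = (I − K·H)·P̄ = [1139/615 -1018/615 241/615; -1018/615 4541/615 -6752/615; 241/615 -6752/615 13304/615]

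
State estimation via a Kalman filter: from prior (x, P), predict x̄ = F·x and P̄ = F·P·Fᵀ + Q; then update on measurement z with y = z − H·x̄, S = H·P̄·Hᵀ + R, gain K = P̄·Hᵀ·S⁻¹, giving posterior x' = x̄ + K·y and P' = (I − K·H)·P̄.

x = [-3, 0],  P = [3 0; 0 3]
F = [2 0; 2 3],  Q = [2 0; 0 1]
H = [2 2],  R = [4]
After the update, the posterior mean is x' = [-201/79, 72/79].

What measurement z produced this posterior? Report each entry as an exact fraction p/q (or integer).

z = [-3]

x̄ = F·x = [-6, -6]
P̄ = F·P·Fᵀ + Q = [14 12; 12 40]
S = H·P̄·Hᵀ + R = [316]
K = P̄·Hᵀ·S⁻¹ = [13/79; 26/79]
x' − x̄ = [273/79, 546/79] = K·y
y = (KᵀK)⁻¹·Kᵀ·(x' − x̄) = [21]
z = y + H·x̄ = [21] + [-24] = [-3]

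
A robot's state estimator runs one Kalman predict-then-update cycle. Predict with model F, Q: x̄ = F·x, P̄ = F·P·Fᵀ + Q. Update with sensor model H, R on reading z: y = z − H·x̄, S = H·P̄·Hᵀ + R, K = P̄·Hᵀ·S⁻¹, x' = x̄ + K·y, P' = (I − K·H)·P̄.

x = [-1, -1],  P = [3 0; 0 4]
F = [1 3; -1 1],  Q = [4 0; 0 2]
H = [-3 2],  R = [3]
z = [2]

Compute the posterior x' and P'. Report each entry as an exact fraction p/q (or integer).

x̄ = F·x = [-4, 0]
P̄ = F·P·Fᵀ + Q = [43 9; 9 9]
y = z − H·x̄ = [-10]
S = H·P̄·Hᵀ + R = [318]
K = P̄·Hᵀ·S⁻¹ = [-37/106; -3/106]
x' = x̄ + K·y = [-27/53, 15/53]
P' = (I − K·H)·P̄ = [451/106 621/106; 621/106 927/106]

x' = [-27/53, 15/53]
P' = [451/106 621/106; 621/106 927/106]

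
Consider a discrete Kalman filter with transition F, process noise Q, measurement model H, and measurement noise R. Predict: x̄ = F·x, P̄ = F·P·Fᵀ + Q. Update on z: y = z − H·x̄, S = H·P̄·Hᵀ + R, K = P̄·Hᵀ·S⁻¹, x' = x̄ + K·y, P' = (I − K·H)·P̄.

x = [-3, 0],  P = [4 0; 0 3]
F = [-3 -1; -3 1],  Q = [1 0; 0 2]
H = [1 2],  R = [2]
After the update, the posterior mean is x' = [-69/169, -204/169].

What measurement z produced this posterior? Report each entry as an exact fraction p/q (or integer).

x̄ = F·x = [9, 9]
P̄ = F·P·Fᵀ + Q = [40 33; 33 41]
S = H·P̄·Hᵀ + R = [338]
K = P̄·Hᵀ·S⁻¹ = [53/169; 115/338]
x' − x̄ = [-1590/169, -1725/169] = K·y
y = (KᵀK)⁻¹·Kᵀ·(x' − x̄) = [-30]
z = y + H·x̄ = [-30] + [27] = [-3]

z = [-3]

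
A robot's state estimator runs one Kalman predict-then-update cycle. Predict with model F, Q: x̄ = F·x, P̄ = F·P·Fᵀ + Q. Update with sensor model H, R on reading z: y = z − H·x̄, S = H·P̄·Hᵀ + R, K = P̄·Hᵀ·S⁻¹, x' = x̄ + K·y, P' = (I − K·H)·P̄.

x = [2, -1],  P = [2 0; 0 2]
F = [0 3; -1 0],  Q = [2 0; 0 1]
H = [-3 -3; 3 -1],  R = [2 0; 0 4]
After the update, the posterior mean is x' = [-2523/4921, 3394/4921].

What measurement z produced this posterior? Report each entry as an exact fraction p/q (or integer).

z = [-1, -3]

x̄ = F·x = [-3, -2]
P̄ = F·P·Fᵀ + Q = [20 0; 0 3]
S = H·P̄·Hᵀ + R = [209 -171; -171 187]
K = P̄·Hᵀ·S⁻¹ = [-480/4921 60/259; -1098/4921 -57/259]
x' − x̄ = [12240/4921, 13236/4921] = K·y
y = (KᵀK)⁻¹·Kᵀ·(x' − x̄) = [-16, 4]
z = y + H·x̄ = [-16, 4] + [15, -7] = [-1, -3]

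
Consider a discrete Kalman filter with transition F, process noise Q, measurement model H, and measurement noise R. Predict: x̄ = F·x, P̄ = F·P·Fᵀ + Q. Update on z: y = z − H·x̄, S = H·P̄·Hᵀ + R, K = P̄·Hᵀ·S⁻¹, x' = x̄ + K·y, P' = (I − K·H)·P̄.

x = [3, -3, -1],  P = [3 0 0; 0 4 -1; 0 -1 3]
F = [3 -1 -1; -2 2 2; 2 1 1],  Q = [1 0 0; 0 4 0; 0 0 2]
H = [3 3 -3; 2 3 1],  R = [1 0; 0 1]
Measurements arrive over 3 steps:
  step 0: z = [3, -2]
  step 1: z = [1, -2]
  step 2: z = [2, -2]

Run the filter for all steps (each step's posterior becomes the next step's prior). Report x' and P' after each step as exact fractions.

step 0: x̄ = F·x = [13, -14, 2]
step 0: P̄ = F·P·Fᵀ + Q = [33 -28 13; -28 36 -2; 13 -2 19]
step 0: y = z − H·x̄ = [12, 12]
step 0: S = H·P̄·Hᵀ + R = [91 18; 18 180]
step 0: K = P̄·Hᵀ·S⁻¹ = [-235/892 -23/16056; 125/446 2005/8028; -279/892 1327/5352]
step 0: x' = x̄ + K·y = [13141/1338, -5111/669, 545/446]
step 0: P' = (I − K·H)·P̄ = [428213/16056 -160759/8028 36035/5352; -160759/8028 60629/4014 -13417/2676; 36035/5352 -13417/2676 3253/1784]
step 1: x̄ = F·x = [24005/669, -21728/669, 17695/1338]
step 1: P̄ = F·P·Fᵀ + Q = [657655/2007 -562270/2007 561269/4014; -562270/2007 490942/2007 -479525/4014; 561269/4014 -479525/4014 1002101/16056]
step 1: y = z − H·x̄ = [13587/446, 4659/446]
step 1: S = H·P̄·Hᵀ + R = [542389/1784 134437/1784; 134437/1784 100525/1784]
step 1: K = P̄·Hᵀ·S⁻¹ = [-65248031/61295427 38010035/61295427; 54119672/61295427 -13556852/61295427; -31459643/61295427 24318746/61295427]
step 1: x' = x̄ + K·y = [67636997/6810603, -53742422/6810603, 11808602/6810603]
step 1: P' = (I − K·H)·P̄ = [11216068046/183886281 -8399855516/183886281 2881460561/183886281; -8399855516/183886281 6303253916/183886281 -2150721272/183886281; 2881460561/183886281 -2150721272/183886281 762198932/183886281]
step 2: x̄ = F·x = [81614937/2270201, -219141634/6810603, 93340174/6810603]
step 2: P̄ = F·P·Fᵀ + Q = [15222542081/20431809 -38990529508/61295427 19671334339/61295427; -38990529508/61295427 100803018164/183886281 -50373041486/183886281; 19671334339/61295427 -50373041486/183886281 25922475230/183886281]
step 2: y = z − H·x̄ = [72177399/2270201, 60773900/6810603]
step 2: S = H·P̄·Hᵀ + R = [12523703822/20431809 7366474055/61295427; 7366474055/61295427 11503740767/183886281]
step 2: K = P̄·Hᵀ·S⁻¹ = [-5165539214247/4395328000961 3086040927414/4395328000961; 4244997954576/4395328000961 -1242035410406/4395328000961; -2381816013069/4395328000961 1836639042953/4395328000961]
step 2: x' = x̄ + K·y = [21322405908304/4395328000961, -17546752109934/4395328000961, 901615285707/4395328000961]
step 2: P' = (I − K·H)·P̄ = [289837348394235/4395328000961 -217036962665010/4395328000961 74522232133974/4395328000961; -217036962665010/4395328000961 162820962975704/4395328000961 -55630999007498/4395328000961; 74522232133974/4395328000961 -55630999007498/4395328000961 19685171797499/4395328000961]

step 0: x' = [13141/1338, -5111/669, 545/446], P' = [428213/16056 -160759/8028 36035/5352; -160759/8028 60629/4014 -13417/2676; 36035/5352 -13417/2676 3253/1784]
step 1: x' = [67636997/6810603, -53742422/6810603, 11808602/6810603], P' = [11216068046/183886281 -8399855516/183886281 2881460561/183886281; -8399855516/183886281 6303253916/183886281 -2150721272/183886281; 2881460561/183886281 -2150721272/183886281 762198932/183886281]
step 2: x' = [21322405908304/4395328000961, -17546752109934/4395328000961, 901615285707/4395328000961], P' = [289837348394235/4395328000961 -217036962665010/4395328000961 74522232133974/4395328000961; -217036962665010/4395328000961 162820962975704/4395328000961 -55630999007498/4395328000961; 74522232133974/4395328000961 -55630999007498/4395328000961 19685171797499/4395328000961]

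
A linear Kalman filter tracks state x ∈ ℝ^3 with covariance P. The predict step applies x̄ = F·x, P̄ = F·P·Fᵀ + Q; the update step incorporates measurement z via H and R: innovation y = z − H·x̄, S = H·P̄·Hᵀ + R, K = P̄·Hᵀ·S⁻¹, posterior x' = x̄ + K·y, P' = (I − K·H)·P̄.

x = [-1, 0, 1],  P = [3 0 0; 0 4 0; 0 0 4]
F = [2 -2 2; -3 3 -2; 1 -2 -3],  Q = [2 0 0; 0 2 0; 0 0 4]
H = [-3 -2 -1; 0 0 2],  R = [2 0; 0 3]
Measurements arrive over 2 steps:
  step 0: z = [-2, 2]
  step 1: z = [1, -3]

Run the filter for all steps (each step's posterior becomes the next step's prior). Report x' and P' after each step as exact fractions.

step 0: x' = [808/1649, -1991/8245, 1568/1649], P' = [54318/1649 -80222/1649 -486/1649; -80222/1649 597546/8245 144/1649; -486/1649 144/1649 1212/1649]
step 1: x' = [878893471/277189621, -1232177486/277189621, -425015025/277189621], P' = [6698115100/277189621 -9995296326/277189621 155848482/277189621; -9995296326/277189621 15089154352/277189621 -328663632/277189621; 155848482/277189621 -328663632/277189621 202780380/277189621]

step 0: x̄ = F·x = [0, 1, -4]
step 0: P̄ = F·P·Fᵀ + Q = [46 -58 -2; -58 81 -9; -2 -9 59]
step 0: y = z − H·x̄ = [-4, 10]
step 0: S = H·P̄·Hᵀ + R = [55 -70; -70 239]
step 0: K = P̄·Hᵀ·S⁻¹ = [-1012/1649 -324/1649; 3759/8245 96/1649; -21/1649 808/1649]
step 0: x' = x̄ + K·y = [808/1649, -1991/8245, 1568/1649]
step 0: P' = (I − K·H)·P̄ = [54318/1649 -80222/1649 -486/1649; -80222/1649 597546/8245 144/1649; -486/1649 144/1649 1212/1649]
step 1: x̄ = F·x = [286/85, -33773/8245, -15498/8245]
step 1: P̄ = F·P·Fᵀ + Q = [69082/85 -103308/85 54792/85; -103308/85 15045134/8245 -7994286/8245; 54792/85 -7994286/8245 4376954/8245]
step 1: y = z − H·x̄ = [8427/8245, 6261/8245]
step 1: S = H·P̄·Hᵀ + R = [4543854/8245 -8665708/8245; -8665708/8245 17532551/8245]
step 1: K = P̄·Hᵀ·S⁻¹ = [-129800565/277189621 103898988/277189621; 68121953/277189621 -219109088/277189621; -6499281/277189621 135186920/277189621]
step 1: x' = x̄ + K·y = [878893471/277189621, -1232177486/277189621, -425015025/277189621]
step 1: P' = (I − K·H)·P̄ = [6698115100/277189621 -9995296326/277189621 155848482/277189621; -9995296326/277189621 15089154352/277189621 -328663632/277189621; 155848482/277189621 -328663632/277189621 202780380/277189621]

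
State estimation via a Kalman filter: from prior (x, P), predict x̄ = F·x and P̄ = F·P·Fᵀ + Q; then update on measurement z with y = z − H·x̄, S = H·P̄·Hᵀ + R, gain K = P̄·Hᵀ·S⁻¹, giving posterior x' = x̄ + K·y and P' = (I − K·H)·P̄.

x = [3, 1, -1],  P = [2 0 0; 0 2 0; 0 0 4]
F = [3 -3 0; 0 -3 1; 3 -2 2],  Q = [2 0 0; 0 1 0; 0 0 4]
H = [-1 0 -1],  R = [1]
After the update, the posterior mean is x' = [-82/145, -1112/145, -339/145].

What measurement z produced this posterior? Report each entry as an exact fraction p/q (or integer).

z = [3]

x̄ = F·x = [6, -4, 5]
P̄ = F·P·Fᵀ + Q = [38 18 30; 18 23 20; 30 20 46]
S = H·P̄·Hᵀ + R = [145]
K = P̄·Hᵀ·S⁻¹ = [-68/145; -38/145; -76/145]
x' − x̄ = [-952/145, -532/145, -1064/145] = K·y
y = (KᵀK)⁻¹·Kᵀ·(x' − x̄) = [14]
z = y + H·x̄ = [14] + [-11] = [3]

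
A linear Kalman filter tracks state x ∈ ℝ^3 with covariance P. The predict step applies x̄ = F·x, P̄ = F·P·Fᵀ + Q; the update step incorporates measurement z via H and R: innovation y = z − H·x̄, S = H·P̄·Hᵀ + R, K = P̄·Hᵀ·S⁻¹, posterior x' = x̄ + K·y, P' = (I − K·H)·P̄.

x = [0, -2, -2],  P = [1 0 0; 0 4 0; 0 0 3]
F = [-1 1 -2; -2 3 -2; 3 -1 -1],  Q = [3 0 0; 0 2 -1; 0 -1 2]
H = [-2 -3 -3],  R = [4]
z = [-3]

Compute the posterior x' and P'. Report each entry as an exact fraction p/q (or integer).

x' = [113/114, -403/114, 443/114]
P' = [2735/798 89/114 -2293/798; 89/114 1781/114 -1807/114; -2293/798 -1807/114 14195/798]

x̄ = F·x = [2, -2, 4]
P̄ = F·P·Fᵀ + Q = [20 26 -1; 26 54 -13; -1 -13 18]
y = z − H·x̄ = [7]
S = H·P̄·Hᵀ + R = [798]
K = P̄·Hᵀ·S⁻¹ = [-115/798; -25/114; -13/798]
x' = x̄ + K·y = [113/114, -403/114, 443/114]
P' = (I − K·H)·P̄ = [2735/798 89/114 -2293/798; 89/114 1781/114 -1807/114; -2293/798 -1807/114 14195/798]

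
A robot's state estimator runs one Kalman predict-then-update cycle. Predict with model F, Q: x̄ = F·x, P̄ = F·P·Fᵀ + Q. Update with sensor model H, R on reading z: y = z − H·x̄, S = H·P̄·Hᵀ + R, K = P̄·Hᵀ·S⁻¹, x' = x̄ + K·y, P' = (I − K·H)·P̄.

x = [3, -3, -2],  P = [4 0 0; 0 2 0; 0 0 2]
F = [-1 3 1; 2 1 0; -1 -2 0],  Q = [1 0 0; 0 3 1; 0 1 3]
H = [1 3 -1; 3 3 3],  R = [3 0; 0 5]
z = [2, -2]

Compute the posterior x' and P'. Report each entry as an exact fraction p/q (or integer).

x' = [-299330/36511, 160413/36511, 105653/36511]
P' = [486391/36511 -239774/36511 -229772/36511; -239774/36511 126219/36511 110155/36511; -229772/36511 110155/36511 125617/36511]

x̄ = F·x = [-14, 3, 3]
P̄ = F·P·Fᵀ + Q = [25 -2 -8; -2 21 -11; -8 -11 15]
y = z − H·x̄ = [10, 22]
S = H·P̄·Hᵀ + R = [302 129; 129 176]
K = P̄·Hᵀ·S⁻¹ = [-1053/36511 10107/36511; 9576/36511 -2040/36511; -8308/36511 3600/36511]
x' = x̄ + K·y = [-299330/36511, 160413/36511, 105653/36511]
P' = (I − K·H)·P̄ = [486391/36511 -239774/36511 -229772/36511; -239774/36511 126219/36511 110155/36511; -229772/36511 110155/36511 125617/36511]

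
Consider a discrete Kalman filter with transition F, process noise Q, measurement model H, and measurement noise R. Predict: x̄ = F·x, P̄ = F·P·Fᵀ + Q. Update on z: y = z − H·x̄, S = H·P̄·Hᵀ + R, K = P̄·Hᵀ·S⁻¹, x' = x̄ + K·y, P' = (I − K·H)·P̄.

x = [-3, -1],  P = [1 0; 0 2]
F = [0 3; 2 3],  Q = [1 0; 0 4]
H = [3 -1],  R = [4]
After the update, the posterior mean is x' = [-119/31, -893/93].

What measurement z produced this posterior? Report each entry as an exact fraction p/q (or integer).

z = [-2]

x̄ = F·x = [-3, -9]
P̄ = F·P·Fᵀ + Q = [19 18; 18 26]
S = H·P̄·Hᵀ + R = [93]
K = P̄·Hᵀ·S⁻¹ = [13/31; 28/93]
x' − x̄ = [-26/31, -56/93] = K·y
y = (KᵀK)⁻¹·Kᵀ·(x' − x̄) = [-2]
z = y + H·x̄ = [-2] + [0] = [-2]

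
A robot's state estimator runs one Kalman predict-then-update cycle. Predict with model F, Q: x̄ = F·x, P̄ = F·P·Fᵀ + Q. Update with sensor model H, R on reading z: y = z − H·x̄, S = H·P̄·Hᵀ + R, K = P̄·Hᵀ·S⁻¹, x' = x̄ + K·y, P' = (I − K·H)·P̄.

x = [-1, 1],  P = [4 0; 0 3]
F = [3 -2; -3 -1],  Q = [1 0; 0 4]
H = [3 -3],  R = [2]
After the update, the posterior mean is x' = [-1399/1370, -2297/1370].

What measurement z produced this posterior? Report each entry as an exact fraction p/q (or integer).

x̄ = F·x = [-5, 2]
P̄ = F·P·Fᵀ + Q = [49 -30; -30 43]
S = H·P̄·Hᵀ + R = [1370]
K = P̄·Hᵀ·S⁻¹ = [237/1370; -219/1370]
x' − x̄ = [5451/1370, -5037/1370] = K·y
y = (KᵀK)⁻¹·Kᵀ·(x' − x̄) = [23]
z = y + H·x̄ = [23] + [-21] = [2]

z = [2]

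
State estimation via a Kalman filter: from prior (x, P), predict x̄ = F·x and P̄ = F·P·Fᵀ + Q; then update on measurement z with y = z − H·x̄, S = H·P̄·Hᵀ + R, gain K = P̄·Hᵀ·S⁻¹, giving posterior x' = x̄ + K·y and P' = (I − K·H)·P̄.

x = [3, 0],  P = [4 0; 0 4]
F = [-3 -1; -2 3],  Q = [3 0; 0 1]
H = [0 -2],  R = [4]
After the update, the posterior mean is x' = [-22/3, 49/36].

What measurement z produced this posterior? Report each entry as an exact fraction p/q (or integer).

x̄ = F·x = [-9, -6]
P̄ = F·P·Fᵀ + Q = [43 12; 12 53]
S = H·P̄·Hᵀ + R = [216]
K = P̄·Hᵀ·S⁻¹ = [-1/9; -53/108]
x' − x̄ = [5/3, 265/36] = K·y
y = (KᵀK)⁻¹·Kᵀ·(x' − x̄) = [-15]
z = y + H·x̄ = [-15] + [12] = [-3]

z = [-3]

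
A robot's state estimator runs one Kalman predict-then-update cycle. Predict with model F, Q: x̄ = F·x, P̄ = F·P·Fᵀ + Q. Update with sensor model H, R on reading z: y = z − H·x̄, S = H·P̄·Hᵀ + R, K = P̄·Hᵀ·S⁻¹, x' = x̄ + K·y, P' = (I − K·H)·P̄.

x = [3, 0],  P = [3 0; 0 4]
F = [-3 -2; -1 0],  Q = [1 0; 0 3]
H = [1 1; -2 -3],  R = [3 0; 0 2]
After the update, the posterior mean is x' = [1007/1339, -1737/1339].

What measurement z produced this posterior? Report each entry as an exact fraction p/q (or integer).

x̄ = F·x = [-9, -3]
P̄ = F·P·Fᵀ + Q = [44 9; 9 6]
S = H·P̄·Hᵀ + R = [71 -151; -151 340]
K = P̄·Hᵀ·S⁻¹ = [655/1339 -162/1339; -336/1339 -291/1339]
x' − x̄ = [13058/1339, 2280/1339] = K·y
y = (KᵀK)⁻¹·Kᵀ·(x' − x̄) = [14, -24]
z = y + H·x̄ = [14, -24] + [-12, 27] = [2, 3]

z = [2, 3]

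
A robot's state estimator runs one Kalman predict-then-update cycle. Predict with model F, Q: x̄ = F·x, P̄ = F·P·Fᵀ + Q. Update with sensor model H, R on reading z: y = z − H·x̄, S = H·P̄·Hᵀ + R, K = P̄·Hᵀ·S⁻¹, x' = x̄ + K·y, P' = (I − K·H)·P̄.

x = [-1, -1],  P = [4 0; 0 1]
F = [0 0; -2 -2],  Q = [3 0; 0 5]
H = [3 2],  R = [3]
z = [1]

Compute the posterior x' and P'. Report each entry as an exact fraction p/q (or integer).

x' = [-63/130, 17/13]
P' = [309/130 -45/13; -45/13 75/13]

x̄ = F·x = [0, 4]
P̄ = F·P·Fᵀ + Q = [3 0; 0 25]
y = z − H·x̄ = [-7]
S = H·P̄·Hᵀ + R = [130]
K = P̄·Hᵀ·S⁻¹ = [9/130; 5/13]
x' = x̄ + K·y = [-63/130, 17/13]
P' = (I − K·H)·P̄ = [309/130 -45/13; -45/13 75/13]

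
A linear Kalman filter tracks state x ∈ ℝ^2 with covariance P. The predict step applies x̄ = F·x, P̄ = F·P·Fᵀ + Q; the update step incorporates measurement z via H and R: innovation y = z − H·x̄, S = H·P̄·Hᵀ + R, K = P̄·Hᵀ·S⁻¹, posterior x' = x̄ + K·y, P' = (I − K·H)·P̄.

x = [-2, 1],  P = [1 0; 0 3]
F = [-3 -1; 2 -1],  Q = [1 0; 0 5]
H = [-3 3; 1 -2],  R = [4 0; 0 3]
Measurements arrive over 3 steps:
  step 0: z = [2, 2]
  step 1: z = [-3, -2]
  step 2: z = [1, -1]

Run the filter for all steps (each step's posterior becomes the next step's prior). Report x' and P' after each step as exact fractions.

step 0: x̄ = F·x = [5, -5]
step 0: P̄ = F·P·Fᵀ + Q = [13 -3; -3 12]
step 0: y = z − H·x̄ = [32, -13]
step 0: S = H·P̄·Hᵀ + R = [283 -138; -138 76]
step 0: K = P̄·Hᵀ·S⁻¹ = [-513/1232 -1247/2464; -153/1232 -1431/2464]
step 0: x' = x̄ + K·y = [-391/224, -319/224]
step 0: P' = (I − K·H)·P̄ = [6477/2464 5109/2464; 5109/2464 4701/2464]
step 1: x̄ = F·x = [373/56, -463/224]
step 1: P̄ = F·P·Fᵀ + Q = [6007/154 -7263/616; -7263/616 22493/2464]
step 1: y = z − H·x̄ = [5193/224, -1433/112]
step 1: S = H·P̄·Hᵀ + R = [1600237/2464 -342381/1232; -342381/1232 77421/616]
step 1: K = P̄·Hᵀ·S⁻¹ = [-722579/1803896 -4196633/10823376; -190099/1803896 -5109649/10823376]
step 1: x' = x̄ + K·y = [25276387/10823376, 16562171/10823376]
step 1: P' = (I − K·H)·P̄ = [24151163/10823376 18370531/10823376; 18370531/10823376 16849739/10823376]
step 2: x̄ = F·x = [-23097833/2705844, 11330201/3607792]
step 2: P̄ = F·P·Fᵀ + Q = [22203548/676461 -9140559/901948; -9140559/901948 31363049/3607792]
step 2: y = z − H·x̄ = [-122774143/3607792, 74774581/5411688]
step 2: S = H·P̄·Hᵀ + R = [2020589161/3607792 -436247593/1803896; -436247593/1803896 300707579/2705844]
step 2: K = P̄·Hᵀ·S⁻¹ = [-8022363663/20328548632 -15491833327/40657097264; -2048067663/20328548632 -18981814071/40657097264]
step 2: x' = x̄ + K·y = [-15108143893/40657097264, 4799184419/40657097264]
step 2: P' = (I − K·H)·P̄ = [89261439517/40657097264 67868469749/40657097264; 67868469749/40657097264 62406955981/40657097264]

step 0: x' = [-391/224, -319/224], P' = [6477/2464 5109/2464; 5109/2464 4701/2464]
step 1: x' = [25276387/10823376, 16562171/10823376], P' = [24151163/10823376 18370531/10823376; 18370531/10823376 16849739/10823376]
step 2: x' = [-15108143893/40657097264, 4799184419/40657097264], P' = [89261439517/40657097264 67868469749/40657097264; 67868469749/40657097264 62406955981/40657097264]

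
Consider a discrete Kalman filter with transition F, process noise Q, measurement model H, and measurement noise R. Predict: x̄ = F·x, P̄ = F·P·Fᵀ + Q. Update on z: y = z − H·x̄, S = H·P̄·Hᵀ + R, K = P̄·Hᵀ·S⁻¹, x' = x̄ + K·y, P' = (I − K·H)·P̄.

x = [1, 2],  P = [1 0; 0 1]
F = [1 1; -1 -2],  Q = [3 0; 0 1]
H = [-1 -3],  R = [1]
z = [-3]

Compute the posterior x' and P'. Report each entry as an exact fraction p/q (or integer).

x' = [11/7, 5/14]
P' = [97/21 -11/7; -11/7 9/14]

x̄ = F·x = [3, -5]
P̄ = F·P·Fᵀ + Q = [5 -3; -3 6]
y = z − H·x̄ = [-15]
S = H·P̄·Hᵀ + R = [42]
K = P̄·Hᵀ·S⁻¹ = [2/21; -5/14]
x' = x̄ + K·y = [11/7, 5/14]
P' = (I − K·H)·P̄ = [97/21 -11/7; -11/7 9/14]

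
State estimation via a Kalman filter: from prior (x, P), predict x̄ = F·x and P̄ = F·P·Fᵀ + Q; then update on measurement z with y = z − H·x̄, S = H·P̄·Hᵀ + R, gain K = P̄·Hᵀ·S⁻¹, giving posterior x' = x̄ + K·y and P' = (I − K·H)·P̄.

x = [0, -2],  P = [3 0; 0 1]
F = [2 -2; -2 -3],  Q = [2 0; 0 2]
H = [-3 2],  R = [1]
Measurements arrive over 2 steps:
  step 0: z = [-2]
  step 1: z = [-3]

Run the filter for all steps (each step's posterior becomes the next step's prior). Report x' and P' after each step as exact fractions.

step 0: x' = [480/109, 1834/327], P' = [510/109 754/109; 754/109 3425/327]
step 1: x' = [43430/53943, -6002/17981], P' = [76146/17981 344770/53943; 344770/53943 533783/53943]

step 0: x̄ = F·x = [4, 6]
step 0: P̄ = F·P·Fᵀ + Q = [18 -6; -6 23]
step 0: y = z − H·x̄ = [-2]
step 0: S = H·P̄·Hᵀ + R = [327]
step 0: K = P̄·Hᵀ·S⁻¹ = [-22/109; 64/327]
step 0: x' = x̄ + K·y = [480/109, 1834/327]
step 0: P' = (I − K·H)·P̄ = [510/109 754/109; 754/109 3425/327]
step 1: x̄ = F·x = [-788/327, -2794/109]
step 1: P̄ = F·P·Fᵀ + Q = [2378/327 3302/109; 3302/109 21581/109]
step 1: y = z − H·x̄ = [4473/109]
step 1: S = H·P̄·Hᵀ + R = [53943/109]
step 1: K = P̄·Hᵀ·S⁻¹ = [4226/53943; 33256/53943]
step 1: x' = x̄ + K·y = [43430/53943, -6002/17981]
step 1: P' = (I − K·H)·P̄ = [76146/17981 344770/53943; 344770/53943 533783/53943]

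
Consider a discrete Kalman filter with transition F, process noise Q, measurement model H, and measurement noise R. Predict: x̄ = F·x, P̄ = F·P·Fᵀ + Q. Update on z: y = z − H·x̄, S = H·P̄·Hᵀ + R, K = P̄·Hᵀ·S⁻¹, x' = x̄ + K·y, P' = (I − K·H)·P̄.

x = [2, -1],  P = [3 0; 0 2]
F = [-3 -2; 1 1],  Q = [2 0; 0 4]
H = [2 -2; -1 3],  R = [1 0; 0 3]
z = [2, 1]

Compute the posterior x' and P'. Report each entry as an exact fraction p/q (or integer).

x' = [1684/1229, 621/1229]
P' = [1185/1229 807/1229; 807/1229 2159/3687]

x̄ = F·x = [-4, 1]
P̄ = F·P·Fᵀ + Q = [37 -13; -13 9]
y = z − H·x̄ = [12, -6]
S = H·P̄·Hᵀ + R = [289 -232; -232 199]
K = P̄·Hᵀ·S⁻¹ = [756/1229 412/1229; 524/3687 1352/3687]
x' = x̄ + K·y = [1684/1229, 621/1229]
P' = (I − K·H)·P̄ = [1185/1229 807/1229; 807/1229 2159/3687]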